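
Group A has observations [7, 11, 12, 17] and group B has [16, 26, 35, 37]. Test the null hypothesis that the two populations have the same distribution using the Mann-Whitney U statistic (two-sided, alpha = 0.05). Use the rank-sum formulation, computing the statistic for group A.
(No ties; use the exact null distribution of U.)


Step 1: Combine and sort all 8 observations; assign midranks.
sorted (value, group): (7,X), (11,X), (12,X), (16,Y), (17,X), (26,Y), (35,Y), (37,Y)
ranks: 7->1, 11->2, 12->3, 16->4, 17->5, 26->6, 35->7, 37->8
Step 2: Rank sum for X: R1 = 1 + 2 + 3 + 5 = 11.
Step 3: U_X = R1 - n1(n1+1)/2 = 11 - 4*5/2 = 11 - 10 = 1.
       U_Y = n1*n2 - U_X = 16 - 1 = 15.
Step 4: No ties, so the exact null distribution of U (based on enumerating the C(8,4) = 70 equally likely rank assignments) gives the two-sided p-value.
Step 5: p-value = 0.057143; compare to alpha = 0.05. fail to reject H0.

U_X = 1, p = 0.057143, fail to reject H0 at alpha = 0.05.


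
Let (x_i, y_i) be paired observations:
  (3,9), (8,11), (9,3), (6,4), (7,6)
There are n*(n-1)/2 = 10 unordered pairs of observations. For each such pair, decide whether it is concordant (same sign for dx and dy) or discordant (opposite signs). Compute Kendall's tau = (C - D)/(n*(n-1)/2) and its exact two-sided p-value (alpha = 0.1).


Step 1: Enumerate the 10 unordered pairs (i,j) with i<j and classify each by sign(x_j-x_i) * sign(y_j-y_i).
  (1,2):dx=+5,dy=+2->C; (1,3):dx=+6,dy=-6->D; (1,4):dx=+3,dy=-5->D; (1,5):dx=+4,dy=-3->D
  (2,3):dx=+1,dy=-8->D; (2,4):dx=-2,dy=-7->C; (2,5):dx=-1,dy=-5->C; (3,4):dx=-3,dy=+1->D
  (3,5):dx=-2,dy=+3->D; (4,5):dx=+1,dy=+2->C
Step 2: C = 4, D = 6, total pairs = 10.
Step 3: tau = (C - D)/(n(n-1)/2) = (4 - 6)/10 = -0.200000.
Step 4: Exact two-sided p-value (enumerate n! = 120 permutations of y under H0): p = 0.816667.
Step 5: alpha = 0.1. fail to reject H0.

tau_b = -0.2000 (C=4, D=6), p = 0.816667, fail to reject H0.


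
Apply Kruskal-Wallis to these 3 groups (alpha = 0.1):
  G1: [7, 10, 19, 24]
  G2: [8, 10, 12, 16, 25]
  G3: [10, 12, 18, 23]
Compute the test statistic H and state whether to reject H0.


Step 1: Combine all N = 13 observations and assign midranks.
sorted (value, group, rank): (7,G1,1), (8,G2,2), (10,G1,4), (10,G2,4), (10,G3,4), (12,G2,6.5), (12,G3,6.5), (16,G2,8), (18,G3,9), (19,G1,10), (23,G3,11), (24,G1,12), (25,G2,13)
Step 2: Sum ranks within each group.
R_1 = 27 (n_1 = 4)
R_2 = 33.5 (n_2 = 5)
R_3 = 30.5 (n_3 = 4)
Step 3: H = 12/(N(N+1)) * sum(R_i^2/n_i) - 3(N+1)
     = 12/(13*14) * (27^2/4 + 33.5^2/5 + 30.5^2/4) - 3*14
     = 0.065934 * 639.263 - 42
     = 0.149176.
Step 4: Ties present; correction factor C = 1 - 30/(13^3 - 13) = 0.986264. Corrected H = 0.149176 / 0.986264 = 0.151253.
Step 5: Under H0, H ~ chi^2(2); p-value = 0.927162.
Step 6: alpha = 0.1. fail to reject H0.

H = 0.1513, df = 2, p = 0.927162, fail to reject H0.


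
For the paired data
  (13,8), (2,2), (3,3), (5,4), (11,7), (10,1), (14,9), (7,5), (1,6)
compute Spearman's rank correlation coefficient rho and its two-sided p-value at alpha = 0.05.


Step 1: Rank x and y separately (midranks; no ties here).
rank(x): 13->8, 2->2, 3->3, 5->4, 11->7, 10->6, 14->9, 7->5, 1->1
rank(y): 8->8, 2->2, 3->3, 4->4, 7->7, 1->1, 9->9, 5->5, 6->6
Step 2: d_i = R_x(i) - R_y(i); compute d_i^2.
  (8-8)^2=0, (2-2)^2=0, (3-3)^2=0, (4-4)^2=0, (7-7)^2=0, (6-1)^2=25, (9-9)^2=0, (5-5)^2=0, (1-6)^2=25
sum(d^2) = 50.
Step 3: rho = 1 - 6*50 / (9*(9^2 - 1)) = 1 - 300/720 = 0.583333.
Step 4: Under H0, t = rho * sqrt((n-2)/(1-rho^2)) = 1.9001 ~ t(7).
Step 5: Two-sided p-value from the t-distribution with 7 df = 0.099186.
Step 6: alpha = 0.05. fail to reject H0.

rho = 0.5833, p = 0.099186, fail to reject H0 at alpha = 0.05.


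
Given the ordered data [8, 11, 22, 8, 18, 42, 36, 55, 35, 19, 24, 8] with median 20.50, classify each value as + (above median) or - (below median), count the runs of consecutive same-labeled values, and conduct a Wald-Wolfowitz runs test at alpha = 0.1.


Step 1: Compute median = 20.50; label A = above, B = below.
Labels in order: BBABBAAAABAB  (n_A = 6, n_B = 6)
Step 2: Count runs R = 7.
Step 3: Under H0 (random ordering), E[R] = 2*n_A*n_B/(n_A+n_B) + 1 = 2*6*6/12 + 1 = 7.0000.
        Var[R] = 2*n_A*n_B*(2*n_A*n_B - n_A - n_B) / ((n_A+n_B)^2 * (n_A+n_B-1)) = 4320/1584 = 2.7273.
        SD[R] = 1.6514.
Step 4: R = E[R], so z = 0 with no continuity correction.
Step 5: Two-sided p-value via normal approximation = 2*(1 - Phi(|z|)) = 1.000000.
Step 6: alpha = 0.1. fail to reject H0.

R = 7, z = 0.0000, p = 1.000000, fail to reject H0.


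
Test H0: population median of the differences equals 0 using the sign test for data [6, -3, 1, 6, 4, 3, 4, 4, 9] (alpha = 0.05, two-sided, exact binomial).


Step 1: Discard zero differences. Original n = 9; n_eff = number of nonzero differences = 9.
Nonzero differences (with sign): +6, -3, +1, +6, +4, +3, +4, +4, +9
Step 2: Count signs: positive = 8, negative = 1.
Step 3: Under H0: P(positive) = 0.5, so the number of positives S ~ Bin(9, 0.5).
Step 4: Two-sided exact p-value = sum of Bin(9,0.5) probabilities at or below the observed probability = 0.039062.
Step 5: alpha = 0.05. reject H0.

n_eff = 9, pos = 8, neg = 1, p = 0.039062, reject H0.


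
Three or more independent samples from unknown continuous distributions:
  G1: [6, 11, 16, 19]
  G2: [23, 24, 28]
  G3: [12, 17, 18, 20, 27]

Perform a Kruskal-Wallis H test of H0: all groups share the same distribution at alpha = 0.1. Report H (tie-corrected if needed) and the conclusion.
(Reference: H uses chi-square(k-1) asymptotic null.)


Step 1: Combine all N = 12 observations and assign midranks.
sorted (value, group, rank): (6,G1,1), (11,G1,2), (12,G3,3), (16,G1,4), (17,G3,5), (18,G3,6), (19,G1,7), (20,G3,8), (23,G2,9), (24,G2,10), (27,G3,11), (28,G2,12)
Step 2: Sum ranks within each group.
R_1 = 14 (n_1 = 4)
R_2 = 31 (n_2 = 3)
R_3 = 33 (n_3 = 5)
Step 3: H = 12/(N(N+1)) * sum(R_i^2/n_i) - 3(N+1)
     = 12/(12*13) * (14^2/4 + 31^2/3 + 33^2/5) - 3*13
     = 0.076923 * 587.133 - 39
     = 6.164103.
Step 4: No ties, so H is used without correction.
Step 5: Under H0, H ~ chi^2(2); p-value = 0.045865.
Step 6: alpha = 0.1. reject H0.

H = 6.1641, df = 2, p = 0.045865, reject H0.


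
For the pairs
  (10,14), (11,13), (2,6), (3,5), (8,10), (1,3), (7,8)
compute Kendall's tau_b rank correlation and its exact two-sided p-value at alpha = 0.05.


Step 1: Enumerate the 21 unordered pairs (i,j) with i<j and classify each by sign(x_j-x_i) * sign(y_j-y_i).
  (1,2):dx=+1,dy=-1->D; (1,3):dx=-8,dy=-8->C; (1,4):dx=-7,dy=-9->C; (1,5):dx=-2,dy=-4->C
  (1,6):dx=-9,dy=-11->C; (1,7):dx=-3,dy=-6->C; (2,3):dx=-9,dy=-7->C; (2,4):dx=-8,dy=-8->C
  (2,5):dx=-3,dy=-3->C; (2,6):dx=-10,dy=-10->C; (2,7):dx=-4,dy=-5->C; (3,4):dx=+1,dy=-1->D
  (3,5):dx=+6,dy=+4->C; (3,6):dx=-1,dy=-3->C; (3,7):dx=+5,dy=+2->C; (4,5):dx=+5,dy=+5->C
  (4,6):dx=-2,dy=-2->C; (4,7):dx=+4,dy=+3->C; (5,6):dx=-7,dy=-7->C; (5,7):dx=-1,dy=-2->C
  (6,7):dx=+6,dy=+5->C
Step 2: C = 19, D = 2, total pairs = 21.
Step 3: tau = (C - D)/(n(n-1)/2) = (19 - 2)/21 = 0.809524.
Step 4: Exact two-sided p-value (enumerate n! = 5040 permutations of y under H0): p = 0.010714.
Step 5: alpha = 0.05. reject H0.

tau_b = 0.8095 (C=19, D=2), p = 0.010714, reject H0.


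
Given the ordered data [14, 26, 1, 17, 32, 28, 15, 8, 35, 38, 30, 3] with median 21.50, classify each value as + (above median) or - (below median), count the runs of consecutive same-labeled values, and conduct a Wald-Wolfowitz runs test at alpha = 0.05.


Step 1: Compute median = 21.50; label A = above, B = below.
Labels in order: BABBAABBAAAB  (n_A = 6, n_B = 6)
Step 2: Count runs R = 7.
Step 3: Under H0 (random ordering), E[R] = 2*n_A*n_B/(n_A+n_B) + 1 = 2*6*6/12 + 1 = 7.0000.
        Var[R] = 2*n_A*n_B*(2*n_A*n_B - n_A - n_B) / ((n_A+n_B)^2 * (n_A+n_B-1)) = 4320/1584 = 2.7273.
        SD[R] = 1.6514.
Step 4: R = E[R], so z = 0 with no continuity correction.
Step 5: Two-sided p-value via normal approximation = 2*(1 - Phi(|z|)) = 1.000000.
Step 6: alpha = 0.05. fail to reject H0.

R = 7, z = 0.0000, p = 1.000000, fail to reject H0.


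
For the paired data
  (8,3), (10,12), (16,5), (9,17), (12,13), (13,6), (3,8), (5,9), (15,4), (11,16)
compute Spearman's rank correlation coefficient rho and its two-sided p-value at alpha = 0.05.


Step 1: Rank x and y separately (midranks; no ties here).
rank(x): 8->3, 10->5, 16->10, 9->4, 12->7, 13->8, 3->1, 5->2, 15->9, 11->6
rank(y): 3->1, 12->7, 5->3, 17->10, 13->8, 6->4, 8->5, 9->6, 4->2, 16->9
Step 2: d_i = R_x(i) - R_y(i); compute d_i^2.
  (3-1)^2=4, (5-7)^2=4, (10-3)^2=49, (4-10)^2=36, (7-8)^2=1, (8-4)^2=16, (1-5)^2=16, (2-6)^2=16, (9-2)^2=49, (6-9)^2=9
sum(d^2) = 200.
Step 3: rho = 1 - 6*200 / (10*(10^2 - 1)) = 1 - 1200/990 = -0.212121.
Step 4: Under H0, t = rho * sqrt((n-2)/(1-rho^2)) = -0.6139 ~ t(8).
Step 5: Two-sided p-value from the t-distribution with 8 df = 0.556306.
Step 6: alpha = 0.05. fail to reject H0.

rho = -0.2121, p = 0.556306, fail to reject H0 at alpha = 0.05.


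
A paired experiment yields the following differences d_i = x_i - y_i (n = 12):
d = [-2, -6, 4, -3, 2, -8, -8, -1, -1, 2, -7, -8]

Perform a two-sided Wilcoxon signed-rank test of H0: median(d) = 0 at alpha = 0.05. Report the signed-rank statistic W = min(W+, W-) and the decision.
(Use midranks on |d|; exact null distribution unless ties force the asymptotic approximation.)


Step 1: Drop any zero differences (none here) and take |d_i|.
|d| = [2, 6, 4, 3, 2, 8, 8, 1, 1, 2, 7, 8]
Step 2: Midrank |d_i| (ties get averaged ranks).
ranks: |2|->4, |6|->8, |4|->7, |3|->6, |2|->4, |8|->11, |8|->11, |1|->1.5, |1|->1.5, |2|->4, |7|->9, |8|->11
Step 3: Attach original signs; sum ranks with positive sign and with negative sign.
W+ = 7 + 4 + 4 = 15
W- = 4 + 8 + 6 + 11 + 11 + 1.5 + 1.5 + 9 + 11 = 63
(Check: W+ + W- = 78 should equal n(n+1)/2 = 78.)
Step 4: Test statistic W = min(W+, W-) = 15.
Step 5: Ties in |d|, so use the tie-corrected normal approximation.
        E[W] = n(n+1)/4 = 12*13/4 = 39.
        Tie groups: |d|=1 (t=2), |d|=2 (t=3), |d|=8 (t=3); sum(t^3 - t) = 54.
        Var[W] = n(n+1)(2n+1)/24 - sum(t^3-t)/48 = 3900/24 - 54/48 = 161.375.
        z = (W - E[W]) / sqrt(Var[W]) = (15 - 39) / 12.7033 = -1.8893.
        Two-sided p = 2*Phi(z) = 0.058856.
Step 6: alpha = 0.05. fail to reject H0.

W+ = 15, W- = 63, W = min = 15, p = 0.058856, fail to reject H0.


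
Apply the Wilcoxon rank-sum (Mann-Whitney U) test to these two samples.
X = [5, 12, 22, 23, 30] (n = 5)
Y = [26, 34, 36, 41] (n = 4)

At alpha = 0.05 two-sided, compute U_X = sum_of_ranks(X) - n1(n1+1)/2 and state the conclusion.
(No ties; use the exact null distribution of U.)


Step 1: Combine and sort all 9 observations; assign midranks.
sorted (value, group): (5,X), (12,X), (22,X), (23,X), (26,Y), (30,X), (34,Y), (36,Y), (41,Y)
ranks: 5->1, 12->2, 22->3, 23->4, 26->5, 30->6, 34->7, 36->8, 41->9
Step 2: Rank sum for X: R1 = 1 + 2 + 3 + 4 + 6 = 16.
Step 3: U_X = R1 - n1(n1+1)/2 = 16 - 5*6/2 = 16 - 15 = 1.
       U_Y = n1*n2 - U_X = 20 - 1 = 19.
Step 4: No ties, so the exact null distribution of U (based on enumerating the C(9,5) = 126 equally likely rank assignments) gives the two-sided p-value.
Step 5: p-value = 0.031746; compare to alpha = 0.05. reject H0.

U_X = 1, p = 0.031746, reject H0 at alpha = 0.05.


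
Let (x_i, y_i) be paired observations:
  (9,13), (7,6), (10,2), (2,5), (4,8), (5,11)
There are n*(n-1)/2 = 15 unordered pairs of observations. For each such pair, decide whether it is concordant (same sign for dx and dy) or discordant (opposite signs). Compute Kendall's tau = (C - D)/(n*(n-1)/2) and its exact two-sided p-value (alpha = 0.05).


Step 1: Enumerate the 15 unordered pairs (i,j) with i<j and classify each by sign(x_j-x_i) * sign(y_j-y_i).
  (1,2):dx=-2,dy=-7->C; (1,3):dx=+1,dy=-11->D; (1,4):dx=-7,dy=-8->C; (1,5):dx=-5,dy=-5->C
  (1,6):dx=-4,dy=-2->C; (2,3):dx=+3,dy=-4->D; (2,4):dx=-5,dy=-1->C; (2,5):dx=-3,dy=+2->D
  (2,6):dx=-2,dy=+5->D; (3,4):dx=-8,dy=+3->D; (3,5):dx=-6,dy=+6->D; (3,6):dx=-5,dy=+9->D
  (4,5):dx=+2,dy=+3->C; (4,6):dx=+3,dy=+6->C; (5,6):dx=+1,dy=+3->C
Step 2: C = 8, D = 7, total pairs = 15.
Step 3: tau = (C - D)/(n(n-1)/2) = (8 - 7)/15 = 0.066667.
Step 4: Exact two-sided p-value (enumerate n! = 720 permutations of y under H0): p = 1.000000.
Step 5: alpha = 0.05. fail to reject H0.

tau_b = 0.0667 (C=8, D=7), p = 1.000000, fail to reject H0.


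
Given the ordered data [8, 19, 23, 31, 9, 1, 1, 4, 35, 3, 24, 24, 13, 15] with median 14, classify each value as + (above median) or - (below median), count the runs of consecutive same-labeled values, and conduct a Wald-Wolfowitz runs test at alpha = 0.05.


Step 1: Compute median = 14; label A = above, B = below.
Labels in order: BAAABBBBABAABA  (n_A = 7, n_B = 7)
Step 2: Count runs R = 8.
Step 3: Under H0 (random ordering), E[R] = 2*n_A*n_B/(n_A+n_B) + 1 = 2*7*7/14 + 1 = 8.0000.
        Var[R] = 2*n_A*n_B*(2*n_A*n_B - n_A - n_B) / ((n_A+n_B)^2 * (n_A+n_B-1)) = 8232/2548 = 3.2308.
        SD[R] = 1.7974.
Step 4: R = E[R], so z = 0 with no continuity correction.
Step 5: Two-sided p-value via normal approximation = 2*(1 - Phi(|z|)) = 1.000000.
Step 6: alpha = 0.05. fail to reject H0.

R = 8, z = 0.0000, p = 1.000000, fail to reject H0.


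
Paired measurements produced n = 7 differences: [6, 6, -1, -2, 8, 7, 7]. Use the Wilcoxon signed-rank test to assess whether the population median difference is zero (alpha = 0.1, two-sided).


Step 1: Drop any zero differences (none here) and take |d_i|.
|d| = [6, 6, 1, 2, 8, 7, 7]
Step 2: Midrank |d_i| (ties get averaged ranks).
ranks: |6|->3.5, |6|->3.5, |1|->1, |2|->2, |8|->7, |7|->5.5, |7|->5.5
Step 3: Attach original signs; sum ranks with positive sign and with negative sign.
W+ = 3.5 + 3.5 + 7 + 5.5 + 5.5 = 25
W- = 1 + 2 = 3
(Check: W+ + W- = 28 should equal n(n+1)/2 = 28.)
Step 4: Test statistic W = min(W+, W-) = 3.
Step 5: Ties in |d|, so use the tie-corrected normal approximation.
        E[W] = n(n+1)/4 = 7*8/4 = 14.
        Tie groups: |d|=6 (t=2), |d|=7 (t=2); sum(t^3 - t) = 12.
        Var[W] = n(n+1)(2n+1)/24 - sum(t^3-t)/48 = 840/24 - 12/48 = 34.75.
        z = (W - E[W]) / sqrt(Var[W]) = (3 - 14) / 5.8949 = -1.8660.
        Two-sided p = 2*Phi(z) = 0.062039.
Step 6: alpha = 0.1. reject H0.

W+ = 25, W- = 3, W = min = 3, p = 0.062039, reject H0.


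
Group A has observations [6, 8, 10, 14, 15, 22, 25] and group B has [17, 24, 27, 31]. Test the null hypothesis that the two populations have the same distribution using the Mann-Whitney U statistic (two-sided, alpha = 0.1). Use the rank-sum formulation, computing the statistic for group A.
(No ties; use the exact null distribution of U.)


Step 1: Combine and sort all 11 observations; assign midranks.
sorted (value, group): (6,X), (8,X), (10,X), (14,X), (15,X), (17,Y), (22,X), (24,Y), (25,X), (27,Y), (31,Y)
ranks: 6->1, 8->2, 10->3, 14->4, 15->5, 17->6, 22->7, 24->8, 25->9, 27->10, 31->11
Step 2: Rank sum for X: R1 = 1 + 2 + 3 + 4 + 5 + 7 + 9 = 31.
Step 3: U_X = R1 - n1(n1+1)/2 = 31 - 7*8/2 = 31 - 28 = 3.
       U_Y = n1*n2 - U_X = 28 - 3 = 25.
Step 4: No ties, so the exact null distribution of U (based on enumerating the C(11,7) = 330 equally likely rank assignments) gives the two-sided p-value.
Step 5: p-value = 0.042424; compare to alpha = 0.1. reject H0.

U_X = 3, p = 0.042424, reject H0 at alpha = 0.1.


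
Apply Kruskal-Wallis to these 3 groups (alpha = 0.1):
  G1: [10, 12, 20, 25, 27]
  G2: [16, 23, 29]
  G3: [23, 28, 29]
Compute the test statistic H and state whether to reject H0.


Step 1: Combine all N = 11 observations and assign midranks.
sorted (value, group, rank): (10,G1,1), (12,G1,2), (16,G2,3), (20,G1,4), (23,G2,5.5), (23,G3,5.5), (25,G1,7), (27,G1,8), (28,G3,9), (29,G2,10.5), (29,G3,10.5)
Step 2: Sum ranks within each group.
R_1 = 22 (n_1 = 5)
R_2 = 19 (n_2 = 3)
R_3 = 25 (n_3 = 3)
Step 3: H = 12/(N(N+1)) * sum(R_i^2/n_i) - 3(N+1)
     = 12/(11*12) * (22^2/5 + 19^2/3 + 25^2/3) - 3*12
     = 0.090909 * 425.467 - 36
     = 2.678788.
Step 4: Ties present; correction factor C = 1 - 12/(11^3 - 11) = 0.990909. Corrected H = 2.678788 / 0.990909 = 2.703364.
Step 5: Under H0, H ~ chi^2(2); p-value = 0.258805.
Step 6: alpha = 0.1. fail to reject H0.

H = 2.7034, df = 2, p = 0.258805, fail to reject H0.


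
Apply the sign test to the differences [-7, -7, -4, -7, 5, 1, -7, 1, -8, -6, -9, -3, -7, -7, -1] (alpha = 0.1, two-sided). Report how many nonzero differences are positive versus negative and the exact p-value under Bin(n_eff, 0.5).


Step 1: Discard zero differences. Original n = 15; n_eff = number of nonzero differences = 15.
Nonzero differences (with sign): -7, -7, -4, -7, +5, +1, -7, +1, -8, -6, -9, -3, -7, -7, -1
Step 2: Count signs: positive = 3, negative = 12.
Step 3: Under H0: P(positive) = 0.5, so the number of positives S ~ Bin(15, 0.5).
Step 4: Two-sided exact p-value = sum of Bin(15,0.5) probabilities at or below the observed probability = 0.035156.
Step 5: alpha = 0.1. reject H0.

n_eff = 15, pos = 3, neg = 12, p = 0.035156, reject H0.


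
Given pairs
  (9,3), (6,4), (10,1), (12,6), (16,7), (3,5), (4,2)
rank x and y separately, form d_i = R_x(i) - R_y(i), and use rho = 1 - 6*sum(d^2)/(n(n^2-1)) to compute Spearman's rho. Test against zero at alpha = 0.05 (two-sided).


Step 1: Rank x and y separately (midranks; no ties here).
rank(x): 9->4, 6->3, 10->5, 12->6, 16->7, 3->1, 4->2
rank(y): 3->3, 4->4, 1->1, 6->6, 7->7, 5->5, 2->2
Step 2: d_i = R_x(i) - R_y(i); compute d_i^2.
  (4-3)^2=1, (3-4)^2=1, (5-1)^2=16, (6-6)^2=0, (7-7)^2=0, (1-5)^2=16, (2-2)^2=0
sum(d^2) = 34.
Step 3: rho = 1 - 6*34 / (7*(7^2 - 1)) = 1 - 204/336 = 0.392857.
Step 4: Under H0, t = rho * sqrt((n-2)/(1-rho^2)) = 0.9553 ~ t(5).
Step 5: Two-sided p-value from the t-distribution with 5 df = 0.383317.
Step 6: alpha = 0.05. fail to reject H0.

rho = 0.3929, p = 0.383317, fail to reject H0 at alpha = 0.05.


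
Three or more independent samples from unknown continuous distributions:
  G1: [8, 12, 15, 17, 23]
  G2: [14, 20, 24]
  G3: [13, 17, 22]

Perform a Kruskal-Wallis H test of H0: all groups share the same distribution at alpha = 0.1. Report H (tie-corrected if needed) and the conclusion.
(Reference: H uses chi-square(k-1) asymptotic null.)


Step 1: Combine all N = 11 observations and assign midranks.
sorted (value, group, rank): (8,G1,1), (12,G1,2), (13,G3,3), (14,G2,4), (15,G1,5), (17,G1,6.5), (17,G3,6.5), (20,G2,8), (22,G3,9), (23,G1,10), (24,G2,11)
Step 2: Sum ranks within each group.
R_1 = 24.5 (n_1 = 5)
R_2 = 23 (n_2 = 3)
R_3 = 18.5 (n_3 = 3)
Step 3: H = 12/(N(N+1)) * sum(R_i^2/n_i) - 3(N+1)
     = 12/(11*12) * (24.5^2/5 + 23^2/3 + 18.5^2/3) - 3*12
     = 0.090909 * 410.467 - 36
     = 1.315152.
Step 4: Ties present; correction factor C = 1 - 6/(11^3 - 11) = 0.995455. Corrected H = 1.315152 / 0.995455 = 1.321157.
Step 5: Under H0, H ~ chi^2(2); p-value = 0.516552.
Step 6: alpha = 0.1. fail to reject H0.

H = 1.3212, df = 2, p = 0.516552, fail to reject H0.


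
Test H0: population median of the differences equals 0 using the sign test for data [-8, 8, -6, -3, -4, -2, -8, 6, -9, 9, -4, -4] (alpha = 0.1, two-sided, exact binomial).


Step 1: Discard zero differences. Original n = 12; n_eff = number of nonzero differences = 12.
Nonzero differences (with sign): -8, +8, -6, -3, -4, -2, -8, +6, -9, +9, -4, -4
Step 2: Count signs: positive = 3, negative = 9.
Step 3: Under H0: P(positive) = 0.5, so the number of positives S ~ Bin(12, 0.5).
Step 4: Two-sided exact p-value = sum of Bin(12,0.5) probabilities at or below the observed probability = 0.145996.
Step 5: alpha = 0.1. fail to reject H0.

n_eff = 12, pos = 3, neg = 9, p = 0.145996, fail to reject H0.


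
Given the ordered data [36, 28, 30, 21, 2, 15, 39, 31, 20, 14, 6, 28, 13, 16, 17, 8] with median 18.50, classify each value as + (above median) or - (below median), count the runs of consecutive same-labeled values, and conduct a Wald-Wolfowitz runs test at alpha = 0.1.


Step 1: Compute median = 18.50; label A = above, B = below.
Labels in order: AAAABBAAABBABBBB  (n_A = 8, n_B = 8)
Step 2: Count runs R = 6.
Step 3: Under H0 (random ordering), E[R] = 2*n_A*n_B/(n_A+n_B) + 1 = 2*8*8/16 + 1 = 9.0000.
        Var[R] = 2*n_A*n_B*(2*n_A*n_B - n_A - n_B) / ((n_A+n_B)^2 * (n_A+n_B-1)) = 14336/3840 = 3.7333.
        SD[R] = 1.9322.
Step 4: Continuity-corrected z = (R + 0.5 - E[R]) / SD[R] = (6 + 0.5 - 9.0000) / 1.9322 = -1.2939.
Step 5: Two-sided p-value via normal approximation = 2*(1 - Phi(|z|)) = 0.195709.
Step 6: alpha = 0.1. fail to reject H0.

R = 6, z = -1.2939, p = 0.195709, fail to reject H0.


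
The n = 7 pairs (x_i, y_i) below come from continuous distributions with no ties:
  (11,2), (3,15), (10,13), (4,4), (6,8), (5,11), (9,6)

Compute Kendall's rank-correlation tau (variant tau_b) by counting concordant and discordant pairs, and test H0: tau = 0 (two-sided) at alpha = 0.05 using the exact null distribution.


Step 1: Enumerate the 21 unordered pairs (i,j) with i<j and classify each by sign(x_j-x_i) * sign(y_j-y_i).
  (1,2):dx=-8,dy=+13->D; (1,3):dx=-1,dy=+11->D; (1,4):dx=-7,dy=+2->D; (1,5):dx=-5,dy=+6->D
  (1,6):dx=-6,dy=+9->D; (1,7):dx=-2,dy=+4->D; (2,3):dx=+7,dy=-2->D; (2,4):dx=+1,dy=-11->D
  (2,5):dx=+3,dy=-7->D; (2,6):dx=+2,dy=-4->D; (2,7):dx=+6,dy=-9->D; (3,4):dx=-6,dy=-9->C
  (3,5):dx=-4,dy=-5->C; (3,6):dx=-5,dy=-2->C; (3,7):dx=-1,dy=-7->C; (4,5):dx=+2,dy=+4->C
  (4,6):dx=+1,dy=+7->C; (4,7):dx=+5,dy=+2->C; (5,6):dx=-1,dy=+3->D; (5,7):dx=+3,dy=-2->D
  (6,7):dx=+4,dy=-5->D
Step 2: C = 7, D = 14, total pairs = 21.
Step 3: tau = (C - D)/(n(n-1)/2) = (7 - 14)/21 = -0.333333.
Step 4: Exact two-sided p-value (enumerate n! = 5040 permutations of y under H0): p = 0.381349.
Step 5: alpha = 0.05. fail to reject H0.

tau_b = -0.3333 (C=7, D=14), p = 0.381349, fail to reject H0.


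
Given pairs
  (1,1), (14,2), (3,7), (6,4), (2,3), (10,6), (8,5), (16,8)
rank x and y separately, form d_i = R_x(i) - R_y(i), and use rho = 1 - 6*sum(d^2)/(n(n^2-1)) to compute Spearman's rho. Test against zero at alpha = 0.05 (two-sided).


Step 1: Rank x and y separately (midranks; no ties here).
rank(x): 1->1, 14->7, 3->3, 6->4, 2->2, 10->6, 8->5, 16->8
rank(y): 1->1, 2->2, 7->7, 4->4, 3->3, 6->6, 5->5, 8->8
Step 2: d_i = R_x(i) - R_y(i); compute d_i^2.
  (1-1)^2=0, (7-2)^2=25, (3-7)^2=16, (4-4)^2=0, (2-3)^2=1, (6-6)^2=0, (5-5)^2=0, (8-8)^2=0
sum(d^2) = 42.
Step 3: rho = 1 - 6*42 / (8*(8^2 - 1)) = 1 - 252/504 = 0.500000.
Step 4: Under H0, t = rho * sqrt((n-2)/(1-rho^2)) = 1.4142 ~ t(6).
Step 5: Two-sided p-value from the t-distribution with 6 df = 0.207031.
Step 6: alpha = 0.05. fail to reject H0.

rho = 0.5000, p = 0.207031, fail to reject H0 at alpha = 0.05.


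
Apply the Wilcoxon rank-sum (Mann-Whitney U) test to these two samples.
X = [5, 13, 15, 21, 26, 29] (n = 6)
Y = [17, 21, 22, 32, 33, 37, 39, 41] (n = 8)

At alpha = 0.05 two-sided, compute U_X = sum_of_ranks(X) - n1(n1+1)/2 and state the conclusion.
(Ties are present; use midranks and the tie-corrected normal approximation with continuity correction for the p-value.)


Step 1: Combine and sort all 14 observations; assign midranks.
sorted (value, group): (5,X), (13,X), (15,X), (17,Y), (21,X), (21,Y), (22,Y), (26,X), (29,X), (32,Y), (33,Y), (37,Y), (39,Y), (41,Y)
ranks: 5->1, 13->2, 15->3, 17->4, 21->5.5, 21->5.5, 22->7, 26->8, 29->9, 32->10, 33->11, 37->12, 39->13, 41->14
Step 2: Rank sum for X: R1 = 1 + 2 + 3 + 5.5 + 8 + 9 = 28.5.
Step 3: U_X = R1 - n1(n1+1)/2 = 28.5 - 6*7/2 = 28.5 - 21 = 7.5.
       U_Y = n1*n2 - U_X = 48 - 7.5 = 40.5.
Step 4: Ties are present, so use the tie-corrected normal approximation (with continuity correction) for the p-value.
Step 5: p-value = 0.038653; compare to alpha = 0.05. reject H0.

U_X = 7.5, p = 0.038653, reject H0 at alpha = 0.05.


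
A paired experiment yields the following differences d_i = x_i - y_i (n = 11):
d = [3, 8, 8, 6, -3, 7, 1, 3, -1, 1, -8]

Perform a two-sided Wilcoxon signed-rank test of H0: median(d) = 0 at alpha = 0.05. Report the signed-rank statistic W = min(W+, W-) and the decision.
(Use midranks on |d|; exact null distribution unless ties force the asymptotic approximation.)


Step 1: Drop any zero differences (none here) and take |d_i|.
|d| = [3, 8, 8, 6, 3, 7, 1, 3, 1, 1, 8]
Step 2: Midrank |d_i| (ties get averaged ranks).
ranks: |3|->5, |8|->10, |8|->10, |6|->7, |3|->5, |7|->8, |1|->2, |3|->5, |1|->2, |1|->2, |8|->10
Step 3: Attach original signs; sum ranks with positive sign and with negative sign.
W+ = 5 + 10 + 10 + 7 + 8 + 2 + 5 + 2 = 49
W- = 5 + 2 + 10 = 17
(Check: W+ + W- = 66 should equal n(n+1)/2 = 66.)
Step 4: Test statistic W = min(W+, W-) = 17.
Step 5: Ties in |d|, so use the tie-corrected normal approximation.
        E[W] = n(n+1)/4 = 11*12/4 = 33.
        Tie groups: |d|=1 (t=3), |d|=3 (t=3), |d|=8 (t=3); sum(t^3 - t) = 72.
        Var[W] = n(n+1)(2n+1)/24 - sum(t^3-t)/48 = 3036/24 - 72/48 = 125.
        z = (W - E[W]) / sqrt(Var[W]) = (17 - 33) / 11.1803 = -1.4311.
        Two-sided p = 2*Phi(z) = 0.152406.
Step 6: alpha = 0.05. fail to reject H0.

W+ = 49, W- = 17, W = min = 17, p = 0.152406, fail to reject H0.


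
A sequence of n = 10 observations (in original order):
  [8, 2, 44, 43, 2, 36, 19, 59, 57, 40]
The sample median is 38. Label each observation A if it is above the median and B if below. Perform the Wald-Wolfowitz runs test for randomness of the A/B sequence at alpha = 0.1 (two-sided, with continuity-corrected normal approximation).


Step 1: Compute median = 38; label A = above, B = below.
Labels in order: BBAABBBAAA  (n_A = 5, n_B = 5)
Step 2: Count runs R = 4.
Step 3: Under H0 (random ordering), E[R] = 2*n_A*n_B/(n_A+n_B) + 1 = 2*5*5/10 + 1 = 6.0000.
        Var[R] = 2*n_A*n_B*(2*n_A*n_B - n_A - n_B) / ((n_A+n_B)^2 * (n_A+n_B-1)) = 2000/900 = 2.2222.
        SD[R] = 1.4907.
Step 4: Continuity-corrected z = (R + 0.5 - E[R]) / SD[R] = (4 + 0.5 - 6.0000) / 1.4907 = -1.0062.
Step 5: Two-sided p-value via normal approximation = 2*(1 - Phi(|z|)) = 0.314305.
Step 6: alpha = 0.1. fail to reject H0.

R = 4, z = -1.0062, p = 0.314305, fail to reject H0.


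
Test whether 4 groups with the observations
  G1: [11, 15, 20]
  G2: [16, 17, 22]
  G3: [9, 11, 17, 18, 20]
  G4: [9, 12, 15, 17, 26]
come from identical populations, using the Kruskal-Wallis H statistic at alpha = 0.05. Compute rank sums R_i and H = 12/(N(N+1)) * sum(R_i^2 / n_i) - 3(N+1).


Step 1: Combine all N = 16 observations and assign midranks.
sorted (value, group, rank): (9,G3,1.5), (9,G4,1.5), (11,G1,3.5), (11,G3,3.5), (12,G4,5), (15,G1,6.5), (15,G4,6.5), (16,G2,8), (17,G2,10), (17,G3,10), (17,G4,10), (18,G3,12), (20,G1,13.5), (20,G3,13.5), (22,G2,15), (26,G4,16)
Step 2: Sum ranks within each group.
R_1 = 23.5 (n_1 = 3)
R_2 = 33 (n_2 = 3)
R_3 = 40.5 (n_3 = 5)
R_4 = 39 (n_4 = 5)
Step 3: H = 12/(N(N+1)) * sum(R_i^2/n_i) - 3(N+1)
     = 12/(16*17) * (23.5^2/3 + 33^2/3 + 40.5^2/5 + 39^2/5) - 3*17
     = 0.044118 * 1179.33 - 51
     = 1.029412.
Step 4: Ties present; correction factor C = 1 - 48/(16^3 - 16) = 0.988235. Corrected H = 1.029412 / 0.988235 = 1.041667.
Step 5: Under H0, H ~ chi^2(3); p-value = 0.791171.
Step 6: alpha = 0.05. fail to reject H0.

H = 1.0417, df = 3, p = 0.791171, fail to reject H0.


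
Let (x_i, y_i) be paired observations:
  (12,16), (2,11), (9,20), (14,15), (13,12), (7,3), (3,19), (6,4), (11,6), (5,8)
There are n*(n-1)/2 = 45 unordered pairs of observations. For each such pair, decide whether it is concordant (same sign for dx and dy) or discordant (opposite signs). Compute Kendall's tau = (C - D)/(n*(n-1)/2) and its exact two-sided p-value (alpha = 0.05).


Step 1: Enumerate the 45 unordered pairs (i,j) with i<j and classify each by sign(x_j-x_i) * sign(y_j-y_i).
  (1,2):dx=-10,dy=-5->C; (1,3):dx=-3,dy=+4->D; (1,4):dx=+2,dy=-1->D; (1,5):dx=+1,dy=-4->D
  (1,6):dx=-5,dy=-13->C; (1,7):dx=-9,dy=+3->D; (1,8):dx=-6,dy=-12->C; (1,9):dx=-1,dy=-10->C
  (1,10):dx=-7,dy=-8->C; (2,3):dx=+7,dy=+9->C; (2,4):dx=+12,dy=+4->C; (2,5):dx=+11,dy=+1->C
  (2,6):dx=+5,dy=-8->D; (2,7):dx=+1,dy=+8->C; (2,8):dx=+4,dy=-7->D; (2,9):dx=+9,dy=-5->D
  (2,10):dx=+3,dy=-3->D; (3,4):dx=+5,dy=-5->D; (3,5):dx=+4,dy=-8->D; (3,6):dx=-2,dy=-17->C
  (3,7):dx=-6,dy=-1->C; (3,8):dx=-3,dy=-16->C; (3,9):dx=+2,dy=-14->D; (3,10):dx=-4,dy=-12->C
  (4,5):dx=-1,dy=-3->C; (4,6):dx=-7,dy=-12->C; (4,7):dx=-11,dy=+4->D; (4,8):dx=-8,dy=-11->C
  (4,9):dx=-3,dy=-9->C; (4,10):dx=-9,dy=-7->C; (5,6):dx=-6,dy=-9->C; (5,7):dx=-10,dy=+7->D
  (5,8):dx=-7,dy=-8->C; (5,9):dx=-2,dy=-6->C; (5,10):dx=-8,dy=-4->C; (6,7):dx=-4,dy=+16->D
  (6,8):dx=-1,dy=+1->D; (6,9):dx=+4,dy=+3->C; (6,10):dx=-2,dy=+5->D; (7,8):dx=+3,dy=-15->D
  (7,9):dx=+8,dy=-13->D; (7,10):dx=+2,dy=-11->D; (8,9):dx=+5,dy=+2->C; (8,10):dx=-1,dy=+4->D
  (9,10):dx=-6,dy=+2->D
Step 2: C = 24, D = 21, total pairs = 45.
Step 3: tau = (C - D)/(n(n-1)/2) = (24 - 21)/45 = 0.066667.
Step 4: Exact two-sided p-value (enumerate n! = 3628800 permutations of y under H0): p = 0.861801.
Step 5: alpha = 0.05. fail to reject H0.

tau_b = 0.0667 (C=24, D=21), p = 0.861801, fail to reject H0.


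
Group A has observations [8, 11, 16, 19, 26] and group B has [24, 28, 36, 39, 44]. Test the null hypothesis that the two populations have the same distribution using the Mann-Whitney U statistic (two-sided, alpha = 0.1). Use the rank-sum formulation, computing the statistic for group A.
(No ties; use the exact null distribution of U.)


Step 1: Combine and sort all 10 observations; assign midranks.
sorted (value, group): (8,X), (11,X), (16,X), (19,X), (24,Y), (26,X), (28,Y), (36,Y), (39,Y), (44,Y)
ranks: 8->1, 11->2, 16->3, 19->4, 24->5, 26->6, 28->7, 36->8, 39->9, 44->10
Step 2: Rank sum for X: R1 = 1 + 2 + 3 + 4 + 6 = 16.
Step 3: U_X = R1 - n1(n1+1)/2 = 16 - 5*6/2 = 16 - 15 = 1.
       U_Y = n1*n2 - U_X = 25 - 1 = 24.
Step 4: No ties, so the exact null distribution of U (based on enumerating the C(10,5) = 252 equally likely rank assignments) gives the two-sided p-value.
Step 5: p-value = 0.015873; compare to alpha = 0.1. reject H0.

U_X = 1, p = 0.015873, reject H0 at alpha = 0.1.


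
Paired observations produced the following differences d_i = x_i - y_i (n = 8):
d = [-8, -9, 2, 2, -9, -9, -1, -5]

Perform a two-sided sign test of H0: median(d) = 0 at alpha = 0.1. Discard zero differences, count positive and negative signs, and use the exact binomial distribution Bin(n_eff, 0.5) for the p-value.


Step 1: Discard zero differences. Original n = 8; n_eff = number of nonzero differences = 8.
Nonzero differences (with sign): -8, -9, +2, +2, -9, -9, -1, -5
Step 2: Count signs: positive = 2, negative = 6.
Step 3: Under H0: P(positive) = 0.5, so the number of positives S ~ Bin(8, 0.5).
Step 4: Two-sided exact p-value = sum of Bin(8,0.5) probabilities at or below the observed probability = 0.289062.
Step 5: alpha = 0.1. fail to reject H0.

n_eff = 8, pos = 2, neg = 6, p = 0.289062, fail to reject H0.


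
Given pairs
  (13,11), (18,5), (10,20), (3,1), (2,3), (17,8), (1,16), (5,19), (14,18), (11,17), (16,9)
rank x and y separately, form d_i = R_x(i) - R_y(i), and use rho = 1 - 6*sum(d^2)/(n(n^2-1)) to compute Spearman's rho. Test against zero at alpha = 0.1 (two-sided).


Step 1: Rank x and y separately (midranks; no ties here).
rank(x): 13->7, 18->11, 10->5, 3->3, 2->2, 17->10, 1->1, 5->4, 14->8, 11->6, 16->9
rank(y): 11->6, 5->3, 20->11, 1->1, 3->2, 8->4, 16->7, 19->10, 18->9, 17->8, 9->5
Step 2: d_i = R_x(i) - R_y(i); compute d_i^2.
  (7-6)^2=1, (11-3)^2=64, (5-11)^2=36, (3-1)^2=4, (2-2)^2=0, (10-4)^2=36, (1-7)^2=36, (4-10)^2=36, (8-9)^2=1, (6-8)^2=4, (9-5)^2=16
sum(d^2) = 234.
Step 3: rho = 1 - 6*234 / (11*(11^2 - 1)) = 1 - 1404/1320 = -0.063636.
Step 4: Under H0, t = rho * sqrt((n-2)/(1-rho^2)) = -0.1913 ~ t(9).
Step 5: Two-sided p-value from the t-distribution with 9 df = 0.852539.
Step 6: alpha = 0.1. fail to reject H0.

rho = -0.0636, p = 0.852539, fail to reject H0 at alpha = 0.1.


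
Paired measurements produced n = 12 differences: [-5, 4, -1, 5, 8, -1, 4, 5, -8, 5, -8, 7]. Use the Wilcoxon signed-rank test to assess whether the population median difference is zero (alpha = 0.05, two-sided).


Step 1: Drop any zero differences (none here) and take |d_i|.
|d| = [5, 4, 1, 5, 8, 1, 4, 5, 8, 5, 8, 7]
Step 2: Midrank |d_i| (ties get averaged ranks).
ranks: |5|->6.5, |4|->3.5, |1|->1.5, |5|->6.5, |8|->11, |1|->1.5, |4|->3.5, |5|->6.5, |8|->11, |5|->6.5, |8|->11, |7|->9
Step 3: Attach original signs; sum ranks with positive sign and with negative sign.
W+ = 3.5 + 6.5 + 11 + 3.5 + 6.5 + 6.5 + 9 = 46.5
W- = 6.5 + 1.5 + 1.5 + 11 + 11 = 31.5
(Check: W+ + W- = 78 should equal n(n+1)/2 = 78.)
Step 4: Test statistic W = min(W+, W-) = 31.5.
Step 5: Ties in |d|, so use the tie-corrected normal approximation.
        E[W] = n(n+1)/4 = 12*13/4 = 39.
        Tie groups: |d|=1 (t=2), |d|=4 (t=2), |d|=5 (t=4), |d|=8 (t=3); sum(t^3 - t) = 96.
        Var[W] = n(n+1)(2n+1)/24 - sum(t^3-t)/48 = 3900/24 - 96/48 = 160.5.
        z = (W - E[W]) / sqrt(Var[W]) = (31.5 - 39) / 12.6689 = -0.5920.
        Two-sided p = 2*Phi(z) = 0.553849.
Step 6: alpha = 0.05. fail to reject H0.

W+ = 46.5, W- = 31.5, W = min = 31.5, p = 0.553849, fail to reject H0.


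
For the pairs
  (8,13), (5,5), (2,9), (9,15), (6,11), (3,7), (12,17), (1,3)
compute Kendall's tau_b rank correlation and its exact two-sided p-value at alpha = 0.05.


Step 1: Enumerate the 28 unordered pairs (i,j) with i<j and classify each by sign(x_j-x_i) * sign(y_j-y_i).
  (1,2):dx=-3,dy=-8->C; (1,3):dx=-6,dy=-4->C; (1,4):dx=+1,dy=+2->C; (1,5):dx=-2,dy=-2->C
  (1,6):dx=-5,dy=-6->C; (1,7):dx=+4,dy=+4->C; (1,8):dx=-7,dy=-10->C; (2,3):dx=-3,dy=+4->D
  (2,4):dx=+4,dy=+10->C; (2,5):dx=+1,dy=+6->C; (2,6):dx=-2,dy=+2->D; (2,7):dx=+7,dy=+12->C
  (2,8):dx=-4,dy=-2->C; (3,4):dx=+7,dy=+6->C; (3,5):dx=+4,dy=+2->C; (3,6):dx=+1,dy=-2->D
  (3,7):dx=+10,dy=+8->C; (3,8):dx=-1,dy=-6->C; (4,5):dx=-3,dy=-4->C; (4,6):dx=-6,dy=-8->C
  (4,7):dx=+3,dy=+2->C; (4,8):dx=-8,dy=-12->C; (5,6):dx=-3,dy=-4->C; (5,7):dx=+6,dy=+6->C
  (5,8):dx=-5,dy=-8->C; (6,7):dx=+9,dy=+10->C; (6,8):dx=-2,dy=-4->C; (7,8):dx=-11,dy=-14->C
Step 2: C = 25, D = 3, total pairs = 28.
Step 3: tau = (C - D)/(n(n-1)/2) = (25 - 3)/28 = 0.785714.
Step 4: Exact two-sided p-value (enumerate n! = 40320 permutations of y under H0): p = 0.005506.
Step 5: alpha = 0.05. reject H0.

tau_b = 0.7857 (C=25, D=3), p = 0.005506, reject H0.


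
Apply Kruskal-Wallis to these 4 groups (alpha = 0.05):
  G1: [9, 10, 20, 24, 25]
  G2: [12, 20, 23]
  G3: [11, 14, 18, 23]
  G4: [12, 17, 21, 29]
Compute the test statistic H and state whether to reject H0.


Step 1: Combine all N = 16 observations and assign midranks.
sorted (value, group, rank): (9,G1,1), (10,G1,2), (11,G3,3), (12,G2,4.5), (12,G4,4.5), (14,G3,6), (17,G4,7), (18,G3,8), (20,G1,9.5), (20,G2,9.5), (21,G4,11), (23,G2,12.5), (23,G3,12.5), (24,G1,14), (25,G1,15), (29,G4,16)
Step 2: Sum ranks within each group.
R_1 = 41.5 (n_1 = 5)
R_2 = 26.5 (n_2 = 3)
R_3 = 29.5 (n_3 = 4)
R_4 = 38.5 (n_4 = 4)
Step 3: H = 12/(N(N+1)) * sum(R_i^2/n_i) - 3(N+1)
     = 12/(16*17) * (41.5^2/5 + 26.5^2/3 + 29.5^2/4 + 38.5^2/4) - 3*17
     = 0.044118 * 1166.66 - 51
     = 0.470221.
Step 4: Ties present; correction factor C = 1 - 18/(16^3 - 16) = 0.995588. Corrected H = 0.470221 / 0.995588 = 0.472304.
Step 5: Under H0, H ~ chi^2(3); p-value = 0.924933.
Step 6: alpha = 0.05. fail to reject H0.

H = 0.4723, df = 3, p = 0.924933, fail to reject H0.


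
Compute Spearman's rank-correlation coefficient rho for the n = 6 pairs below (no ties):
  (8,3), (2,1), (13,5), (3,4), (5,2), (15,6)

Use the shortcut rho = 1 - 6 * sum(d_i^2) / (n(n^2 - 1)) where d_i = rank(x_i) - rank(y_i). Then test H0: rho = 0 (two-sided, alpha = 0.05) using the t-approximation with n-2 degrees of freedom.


Step 1: Rank x and y separately (midranks; no ties here).
rank(x): 8->4, 2->1, 13->5, 3->2, 5->3, 15->6
rank(y): 3->3, 1->1, 5->5, 4->4, 2->2, 6->6
Step 2: d_i = R_x(i) - R_y(i); compute d_i^2.
  (4-3)^2=1, (1-1)^2=0, (5-5)^2=0, (2-4)^2=4, (3-2)^2=1, (6-6)^2=0
sum(d^2) = 6.
Step 3: rho = 1 - 6*6 / (6*(6^2 - 1)) = 1 - 36/210 = 0.828571.
Step 4: Under H0, t = rho * sqrt((n-2)/(1-rho^2)) = 2.9598 ~ t(4).
Step 5: Two-sided p-value from the t-distribution with 4 df = 0.041563.
Step 6: alpha = 0.05. reject H0.

rho = 0.8286, p = 0.041563, reject H0 at alpha = 0.05.


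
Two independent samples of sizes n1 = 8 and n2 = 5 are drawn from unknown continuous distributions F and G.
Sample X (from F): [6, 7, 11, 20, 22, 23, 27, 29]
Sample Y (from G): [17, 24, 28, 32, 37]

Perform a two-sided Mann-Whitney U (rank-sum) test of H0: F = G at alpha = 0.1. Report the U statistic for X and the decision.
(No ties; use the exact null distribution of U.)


Step 1: Combine and sort all 13 observations; assign midranks.
sorted (value, group): (6,X), (7,X), (11,X), (17,Y), (20,X), (22,X), (23,X), (24,Y), (27,X), (28,Y), (29,X), (32,Y), (37,Y)
ranks: 6->1, 7->2, 11->3, 17->4, 20->5, 22->6, 23->7, 24->8, 27->9, 28->10, 29->11, 32->12, 37->13
Step 2: Rank sum for X: R1 = 1 + 2 + 3 + 5 + 6 + 7 + 9 + 11 = 44.
Step 3: U_X = R1 - n1(n1+1)/2 = 44 - 8*9/2 = 44 - 36 = 8.
       U_Y = n1*n2 - U_X = 40 - 8 = 32.
Step 4: No ties, so the exact null distribution of U (based on enumerating the C(13,8) = 1287 equally likely rank assignments) gives the two-sided p-value.
Step 5: p-value = 0.093240; compare to alpha = 0.1. reject H0.

U_X = 8, p = 0.093240, reject H0 at alpha = 0.1.


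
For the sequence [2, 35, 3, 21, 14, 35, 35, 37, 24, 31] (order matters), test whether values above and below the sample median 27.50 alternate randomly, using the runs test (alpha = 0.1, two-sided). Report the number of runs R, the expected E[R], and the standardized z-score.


Step 1: Compute median = 27.50; label A = above, B = below.
Labels in order: BABBBAAABA  (n_A = 5, n_B = 5)
Step 2: Count runs R = 6.
Step 3: Under H0 (random ordering), E[R] = 2*n_A*n_B/(n_A+n_B) + 1 = 2*5*5/10 + 1 = 6.0000.
        Var[R] = 2*n_A*n_B*(2*n_A*n_B - n_A - n_B) / ((n_A+n_B)^2 * (n_A+n_B-1)) = 2000/900 = 2.2222.
        SD[R] = 1.4907.
Step 4: R = E[R], so z = 0 with no continuity correction.
Step 5: Two-sided p-value via normal approximation = 2*(1 - Phi(|z|)) = 1.000000.
Step 6: alpha = 0.1. fail to reject H0.

R = 6, z = 0.0000, p = 1.000000, fail to reject H0.


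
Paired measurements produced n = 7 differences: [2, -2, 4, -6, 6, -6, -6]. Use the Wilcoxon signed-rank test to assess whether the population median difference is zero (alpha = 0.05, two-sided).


Step 1: Drop any zero differences (none here) and take |d_i|.
|d| = [2, 2, 4, 6, 6, 6, 6]
Step 2: Midrank |d_i| (ties get averaged ranks).
ranks: |2|->1.5, |2|->1.5, |4|->3, |6|->5.5, |6|->5.5, |6|->5.5, |6|->5.5
Step 3: Attach original signs; sum ranks with positive sign and with negative sign.
W+ = 1.5 + 3 + 5.5 = 10
W- = 1.5 + 5.5 + 5.5 + 5.5 = 18
(Check: W+ + W- = 28 should equal n(n+1)/2 = 28.)
Step 4: Test statistic W = min(W+, W-) = 10.
Step 5: Ties in |d|, so use the tie-corrected normal approximation.
        E[W] = n(n+1)/4 = 7*8/4 = 14.
        Tie groups: |d|=2 (t=2), |d|=6 (t=4); sum(t^3 - t) = 66.
        Var[W] = n(n+1)(2n+1)/24 - sum(t^3-t)/48 = 840/24 - 66/48 = 33.625.
        z = (W - E[W]) / sqrt(Var[W]) = (10 - 14) / 5.7987 = -0.6898.
        Two-sided p = 2*Phi(z) = 0.490314.
Step 6: alpha = 0.05. fail to reject H0.

W+ = 10, W- = 18, W = min = 10, p = 0.490314, fail to reject H0.


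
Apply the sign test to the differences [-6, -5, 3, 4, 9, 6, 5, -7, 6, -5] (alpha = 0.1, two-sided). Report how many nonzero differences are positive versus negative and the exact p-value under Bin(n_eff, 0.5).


Step 1: Discard zero differences. Original n = 10; n_eff = number of nonzero differences = 10.
Nonzero differences (with sign): -6, -5, +3, +4, +9, +6, +5, -7, +6, -5
Step 2: Count signs: positive = 6, negative = 4.
Step 3: Under H0: P(positive) = 0.5, so the number of positives S ~ Bin(10, 0.5).
Step 4: Two-sided exact p-value = sum of Bin(10,0.5) probabilities at or below the observed probability = 0.753906.
Step 5: alpha = 0.1. fail to reject H0.

n_eff = 10, pos = 6, neg = 4, p = 0.753906, fail to reject H0.


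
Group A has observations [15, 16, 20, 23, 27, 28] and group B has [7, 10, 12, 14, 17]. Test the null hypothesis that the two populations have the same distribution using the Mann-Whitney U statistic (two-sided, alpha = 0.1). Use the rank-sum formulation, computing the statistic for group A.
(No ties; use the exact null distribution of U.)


Step 1: Combine and sort all 11 observations; assign midranks.
sorted (value, group): (7,Y), (10,Y), (12,Y), (14,Y), (15,X), (16,X), (17,Y), (20,X), (23,X), (27,X), (28,X)
ranks: 7->1, 10->2, 12->3, 14->4, 15->5, 16->6, 17->7, 20->8, 23->9, 27->10, 28->11
Step 2: Rank sum for X: R1 = 5 + 6 + 8 + 9 + 10 + 11 = 49.
Step 3: U_X = R1 - n1(n1+1)/2 = 49 - 6*7/2 = 49 - 21 = 28.
       U_Y = n1*n2 - U_X = 30 - 28 = 2.
Step 4: No ties, so the exact null distribution of U (based on enumerating the C(11,6) = 462 equally likely rank assignments) gives the two-sided p-value.
Step 5: p-value = 0.017316; compare to alpha = 0.1. reject H0.

U_X = 28, p = 0.017316, reject H0 at alpha = 0.1.
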